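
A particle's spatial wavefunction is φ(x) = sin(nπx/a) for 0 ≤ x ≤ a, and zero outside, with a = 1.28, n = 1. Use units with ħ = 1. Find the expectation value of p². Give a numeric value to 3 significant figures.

6.02

p² φ = −ħ² d²φ/dx²; ⟨p²⟩ = −ħ² ∫ φ*·φ'' dx / ∫|φ|² dx.
d/dx sin(nπx/a) = (nπ/a)·cos(nπx/a) and d²/dx² sin(nπx/a) = −(nπ/a)²·sin(nπx/a); on 0 ≤ x ≤ a, ∫sin²(nπx/a) dx = a/2 and ∫sin(nπx/a)·cos(nπx/a) dx = 0.
State is unnormalized: ∫|φ|² dx = 0.64000, and ∫φ*·(−ħ² φ'') dx = 3.8553, so ⟨p²⟩ = 3.8553 / 0.64000.
⟨p²⟩ = 6.0239.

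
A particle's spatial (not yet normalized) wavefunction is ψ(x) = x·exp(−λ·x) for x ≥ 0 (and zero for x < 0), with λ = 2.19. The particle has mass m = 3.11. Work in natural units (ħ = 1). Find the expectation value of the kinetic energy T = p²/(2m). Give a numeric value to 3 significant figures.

T = −(ħ²/2m) d²/dx², so ⟨T⟩ = −(ħ²/2m) ∫ ψ*·ψ'' dx / ∫|ψ|² dx; with m = 3.11.
Differentiate x·exp(−λ·x) with the product rule; every integrand then reduces to terms xʲ·e^(−2λx) on [0, ∞), with ∫₀^∞ xʲ·e^(−2λx) dx = j!/(2λ)^(j+1).
State is unnormalized: ∫|ψ|² dx = 0.023802, and ∫ψ*·(−ħ²/2m · ψ'') dx = 0.018353, so ⟨T⟩ = 0.018353 / 0.023802.
⟨T⟩ = 0.77108.

0.771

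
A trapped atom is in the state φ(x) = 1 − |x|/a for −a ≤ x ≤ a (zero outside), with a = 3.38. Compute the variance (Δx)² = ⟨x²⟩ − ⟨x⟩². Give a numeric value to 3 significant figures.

1.14

Compute ⟨x⟩ and ⟨x²⟩ separately, then (Δx)² = ⟨x²⟩ − ⟨x⟩².
φ is even, so ∫ over [−a, a] = 2∫₀ᵃ with φ = 1 − x/a there: ∫₀ᵃ (1 − x/a)² dx = a/3, ∫₀ᵃ x²(1 − x/a)² dx = a³/30, ∫₀ᵃ x⁴(1 − x/a)² dx = a⁵/105.
Normalization: ∫|φ|² dx = 2.2533.
⟨x⟩ = 0.0000 and ⟨x²⟩ = 1.1424.
(Δx)² = 1.1424 − (0.0000)² = 1.1424.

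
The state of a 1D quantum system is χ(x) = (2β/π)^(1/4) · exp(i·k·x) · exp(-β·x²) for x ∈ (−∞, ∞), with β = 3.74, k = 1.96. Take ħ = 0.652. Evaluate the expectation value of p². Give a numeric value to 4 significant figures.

3.223

p² χ = −ħ² d²χ/dx²; ⟨p²⟩ = −ħ² ∫ χ*·χ'' dx.
Gaussian moments: ∫x^(2j)·e^(−2βx²) dx = (2j−1)!!/(4β)^j · √(π/(2β)), odd powers integrate to 0; here √(π/(2β)) = 0.64807. Derivatives: χ′ = (ik − 2βx)·χ, χ″ = ((ik − 2βx)² − 2β)·χ; the odd-in-x pieces drop out.
⟨p²⟩ = 3.2230.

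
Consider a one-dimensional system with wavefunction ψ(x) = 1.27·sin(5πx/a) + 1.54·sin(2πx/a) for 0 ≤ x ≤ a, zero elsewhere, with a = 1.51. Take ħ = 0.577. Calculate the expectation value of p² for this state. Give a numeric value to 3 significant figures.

18.0

p² ψ = −ħ² d²ψ/dx²; ⟨p²⟩ = −ħ² ∫ ψ*·ψ'' dx / ∫|ψ|² dx.
d²/dx² sin(jπx/a) = −(jπ/a)²·sin(jπx/a); on 0 ≤ x ≤ a, ∫sin²(jπx/a) dx = a/2 and ∫sin(jπx/a)·sin(lπx/a) dx = 0 for j ≠ l, so only diagonal terms survive in ∫|ψ|² and ∫ψ·ψ″; ∫ψ·ψ′ dx = [ψ²/2] between the walls = 0.
State is unnormalized: ∫|ψ|² dx = 3.0083, and ∫ψ*·(−ħ² ψ'') dx = 54.194, so ⟨p²⟩ = 54.194 / 3.0083.
⟨p²⟩ = 18.015.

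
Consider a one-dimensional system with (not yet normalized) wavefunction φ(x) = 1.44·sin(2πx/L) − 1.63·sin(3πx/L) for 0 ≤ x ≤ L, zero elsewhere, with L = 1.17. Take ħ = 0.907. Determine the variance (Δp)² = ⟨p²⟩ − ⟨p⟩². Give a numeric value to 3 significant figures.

40.4

Compute ⟨p⟩ and ⟨p²⟩ separately; (Δp)² = ⟨p²⟩ − ⟨p⟩².
d²/dx² sin(jπx/L) = −(jπ/L)²·sin(jπx/L); on 0 ≤ x ≤ L, ∫sin²(jπx/L) dx = L/2 and ∫sin(jπx/L)·sin(lπx/L) dx = 0 for j ≠ l, so only diagonal terms survive in ∫|φ|² and ∫φ·φ″; ∫φ·φ′ dx = [φ²/2] between the walls = 0.
Normalization: ∫|φ|² dx = 2.7673.
⟨p⟩ = 0.0000 and ⟨p²⟩ = 40.381.
(Δp)² = 40.381 − (0.0000)² = 40.381.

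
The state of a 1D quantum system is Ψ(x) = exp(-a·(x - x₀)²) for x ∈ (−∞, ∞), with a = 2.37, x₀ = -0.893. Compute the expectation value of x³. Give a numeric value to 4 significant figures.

⟨x³⟩ = ∫ x³·|Ψ|² dx / ∫|Ψ|² dx (integrals over the domain).
Gaussian moments (u = x − x₀): ∫u^(2j)·e^(−2au²) du = (2j−1)!!/(4a)^j · √(π/(2a)), odd powers integrate to 0; here √(π/(2a)) = 0.81412.
State is unnormalized: ∫|Ψ|² dx = 0.81412, and ∫Ψ*·x³·Ψ dx = -0.80981, so ⟨x³⟩ = -0.80981 / 0.81412.
⟨x³⟩ = -0.99472.

-0.9947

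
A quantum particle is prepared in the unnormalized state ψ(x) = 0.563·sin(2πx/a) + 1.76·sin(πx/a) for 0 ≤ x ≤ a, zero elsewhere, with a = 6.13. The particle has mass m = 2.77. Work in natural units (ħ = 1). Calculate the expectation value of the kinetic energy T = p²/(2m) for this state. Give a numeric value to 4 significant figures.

0.06061

T = −(ħ²/2m) d²/dx², so ⟨T⟩ = −(ħ²/2m) ∫ ψ*·ψ'' dx / ∫|ψ|² dx; with m = 2.77.
d²/dx² sin(jπx/a) = −(jπ/a)²·sin(jπx/a); on 0 ≤ x ≤ a, ∫sin²(jπx/a) dx = a/2 and ∫sin(jπx/a)·sin(lπx/a) dx = 0 for j ≠ l, so only diagonal terms survive in ∫|ψ|² and ∫ψ·ψ″; ∫ψ·ψ′ dx = [ψ²/2] between the walls = 0.
State is unnormalized: ∫|ψ|² dx = 10.466, and ∫ψ*·(−ħ²/2m · ψ'') dx = 0.63435, so ⟨T⟩ = 0.63435 / 10.466.
⟨T⟩ = 0.060613.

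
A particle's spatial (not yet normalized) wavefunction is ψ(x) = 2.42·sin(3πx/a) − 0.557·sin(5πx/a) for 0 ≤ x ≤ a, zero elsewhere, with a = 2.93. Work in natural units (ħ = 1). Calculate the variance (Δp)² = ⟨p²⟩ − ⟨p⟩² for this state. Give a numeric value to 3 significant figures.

Compute ⟨p⟩ and ⟨p²⟩ separately; (Δp)² = ⟨p²⟩ − ⟨p⟩².
d²/dx² sin(jπx/a) = −(jπ/a)²·sin(jπx/a); on 0 ≤ x ≤ a, ∫sin²(jπx/a) dx = a/2 and ∫sin(jπx/a)·sin(lπx/a) dx = 0 for j ≠ l, so only diagonal terms survive in ∫|ψ|² and ∫ψ·ψ″; ∫ψ·ψ′ dx = [ψ²/2] between the walls = 0.
Normalization: ∫|ψ|² dx = 9.0341.
⟨p⟩ = 0.0000 and ⟨p²⟩ = 11.272.
(Δp)² = 11.272 − (0.0000)² = 11.272.

11.3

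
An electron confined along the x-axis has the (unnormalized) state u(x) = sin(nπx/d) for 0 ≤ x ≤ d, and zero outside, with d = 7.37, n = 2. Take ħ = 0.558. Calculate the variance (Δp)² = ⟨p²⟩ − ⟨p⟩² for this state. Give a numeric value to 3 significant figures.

0.226

Compute ⟨p⟩ and ⟨p²⟩ separately; (Δp)² = ⟨p²⟩ − ⟨p⟩².
d/dx sin(nπx/d) = (nπ/d)·cos(nπx/d) and d²/dx² sin(nπx/d) = −(nπ/d)²·sin(nπx/d); on 0 ≤ x ≤ d, ∫sin²(nπx/d) dx = d/2 and ∫sin(nπx/d)·cos(nπx/d) dx = 0.
Normalization: ∫|u|² dx = 3.6850.
⟨p⟩ = 0.0000 and ⟨p²⟩ = 0.22630.
(Δp)² = 0.22630 − (0.0000)² = 0.22630.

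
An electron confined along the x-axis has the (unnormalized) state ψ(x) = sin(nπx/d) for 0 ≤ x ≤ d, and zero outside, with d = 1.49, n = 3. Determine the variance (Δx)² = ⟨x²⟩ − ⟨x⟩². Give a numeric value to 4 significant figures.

Compute ⟨x⟩ and ⟨x²⟩ separately, then (Δx)² = ⟨x²⟩ − ⟨x⟩².
With sin²θ = (1 − cos2θ)/2 on 0 ≤ x ≤ d: ∫sin²(nπx/d) dx = d/2, ∫x·sin²(nπx/d) dx = d²/4, ∫x²·sin²(nπx/d) dx = d³·(1/6 − 1/(4n²π²)); higher powers xᵏ the same way, integrating xᵏ·cos(2nπx/d) by parts.
Normalization: ∫|ψ|² dx = 0.74500.
⟨x⟩ = 0.74500 and ⟨x²⟩ = 0.72754.
(Δx)² = 0.72754 − (0.74500)² = 0.17251.

0.1725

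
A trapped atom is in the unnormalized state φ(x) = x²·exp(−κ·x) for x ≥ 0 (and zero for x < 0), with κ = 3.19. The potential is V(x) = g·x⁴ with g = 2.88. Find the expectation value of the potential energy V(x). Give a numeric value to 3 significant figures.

2.92

⟨V⟩ = ∫ V(x)·|φ|² dx / ∫|φ|² dx.
Every integrand reduces to terms xʲ·e^(−2κx) on [0, ∞); use ∫₀^∞ xʲ·e^(−2κx) dx = j!/(2κ)^(j+1).
State is unnormalized: ∫|φ|² dx = 0.0022704, and ∫φ*·V(x)·φ dx = 0.0066302, so ⟨V⟩ = 0.0066302 / 0.0022704.
⟨V⟩ = 2.9202.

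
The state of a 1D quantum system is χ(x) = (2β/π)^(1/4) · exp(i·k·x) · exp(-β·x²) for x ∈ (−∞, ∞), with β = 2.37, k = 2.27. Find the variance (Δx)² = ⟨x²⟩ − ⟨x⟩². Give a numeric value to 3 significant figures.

0.105

Compute ⟨x⟩ and ⟨x²⟩ separately, then (Δx)² = ⟨x²⟩ − ⟨x⟩².
Gaussian moments: ∫x^(2j)·e^(−2βx²) dx = (2j−1)!!/(4β)^j · √(π/(2β)), odd powers integrate to 0; here √(π/(2β)) = 0.81412.
⟨x⟩ = 0.0000 and ⟨x²⟩ = 0.10549.
(Δx)² = 0.10549 − (0.0000)² = 0.10549.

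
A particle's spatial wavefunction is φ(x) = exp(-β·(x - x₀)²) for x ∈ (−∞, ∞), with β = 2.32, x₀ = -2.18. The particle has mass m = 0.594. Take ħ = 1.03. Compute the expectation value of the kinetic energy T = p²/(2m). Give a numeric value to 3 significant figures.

2.07

T = −(ħ²/2m) d²/dx², so ⟨T⟩ = −(ħ²/2m) ∫ φ*·φ'' dx / ∫|φ|² dx; with m = 0.594.
Gaussian moments (u = x − x₀): ∫u^(2j)·e^(−2βu²) du = (2j−1)!!/(4β)^j · √(π/(2β)), odd powers integrate to 0; here √(π/(2β)) = 0.82284. Derivatives: d/dx e^(−βu²) = −2βu·e^(−βu²), d²/dx² e^(−βu²) = (4β²u² − 2β)·e^(−βu²).
State is unnormalized: ∫|φ|² dx = 0.82284, and ∫φ*·(−ħ²/2m · φ'') dx = 1.7048, so ⟨T⟩ = 1.7048 / 0.82284.
⟨T⟩ = 2.0718.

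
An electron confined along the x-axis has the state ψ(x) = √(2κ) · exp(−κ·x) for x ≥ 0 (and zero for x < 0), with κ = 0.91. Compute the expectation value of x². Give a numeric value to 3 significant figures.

0.604

⟨x²⟩ = ∫ x²·|ψ|² dx (integrals over the domain).
Every integrand reduces to terms xʲ·e^(−2κx) on [0, ∞); use ∫₀^∞ xʲ·e^(−2κx) dx = j!/(2κ)^(j+1).
⟨x²⟩ = 0.60379.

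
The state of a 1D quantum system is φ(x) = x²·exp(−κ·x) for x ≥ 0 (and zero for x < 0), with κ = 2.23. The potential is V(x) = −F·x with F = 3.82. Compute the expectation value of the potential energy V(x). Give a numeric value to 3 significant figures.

-4.28

⟨V⟩ = ∫ V(x)·|φ|² dx / ∫|φ|² dx.
Every integrand reduces to terms xʲ·e^(−2κx) on [0, ∞); use ∫₀^∞ xʲ·e^(−2κx) dx = j!/(2κ)^(j+1).
State is unnormalized: ∫|φ|² dx = 0.013600, and ∫φ*·V(x)·φ dx = -0.058242, so ⟨V⟩ = -0.058242 / 0.013600.
⟨V⟩ = -4.2825.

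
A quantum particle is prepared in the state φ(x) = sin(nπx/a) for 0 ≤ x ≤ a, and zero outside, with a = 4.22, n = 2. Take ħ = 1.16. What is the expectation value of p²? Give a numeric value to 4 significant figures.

p² φ = −ħ² d²φ/dx²; ⟨p²⟩ = −ħ² ∫ φ*·φ'' dx / ∫|φ|² dx.
d/dx sin(nπx/a) = (nπ/a)·cos(nπx/a) and d²/dx² sin(nπx/a) = −(nπ/a)²·sin(nπx/a); on 0 ≤ x ≤ a, ∫sin²(nπx/a) dx = a/2 and ∫sin(nπx/a)·cos(nπx/a) dx = 0.
State is unnormalized: ∫|φ|² dx = 2.1100, and ∫φ*·(−ħ² φ'') dx = 6.2941, so ⟨p²⟩ = 6.2941 / 2.1100.
⟨p²⟩ = 2.9830.

2.983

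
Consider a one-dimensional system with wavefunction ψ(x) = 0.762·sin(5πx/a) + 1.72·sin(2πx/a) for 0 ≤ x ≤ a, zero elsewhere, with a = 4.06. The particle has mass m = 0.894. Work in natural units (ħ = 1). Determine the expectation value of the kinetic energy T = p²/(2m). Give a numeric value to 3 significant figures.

2.49

T = −(ħ²/2m) d²/dx², so ⟨T⟩ = −(ħ²/2m) ∫ ψ*·ψ'' dx / ∫|ψ|² dx; with m = 0.894.
d²/dx² sin(jπx/a) = −(jπ/a)²·sin(jπx/a); on 0 ≤ x ≤ a, ∫sin²(jπx/a) dx = a/2 and ∫sin(jπx/a)·sin(lπx/a) dx = 0 for j ≠ l, so only diagonal terms survive in ∫|ψ|² and ∫ψ·ψ″; ∫ψ·ψ′ dx = [ψ²/2] between the walls = 0.
State is unnormalized: ∫|ψ|² dx = 7.1843, and ∫ψ*·(−ħ²/2m · ψ'') dx = 17.912, so ⟨T⟩ = 17.912 / 7.1843.
⟨T⟩ = 2.4933.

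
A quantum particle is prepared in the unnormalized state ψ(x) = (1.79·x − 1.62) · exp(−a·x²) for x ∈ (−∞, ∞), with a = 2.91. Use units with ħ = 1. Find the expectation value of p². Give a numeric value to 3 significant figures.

p² ψ = −ħ² d²ψ/dx²; ⟨p²⟩ = −ħ² ∫ ψ*·ψ'' dx / ∫|ψ|² dx.
Expand each integrand as polynomial × e^(−2ax²) and use ∫x^(2j)·e^(−2ax²) dx = (2j−1)!!/(4a)^j · √(π/(2a)), odd powers → 0; here √(π/(2a)) = 0.73471. Differentiate with the product rule, d/dx e^(−ax²) = −2ax·e^(−ax²).
State is unnormalized: ∫|ψ|² dx = 2.1304, and ∫ψ*·(−ħ² ψ'') dx = 7.3765, so ⟨p²⟩ = 7.3765 / 2.1304.
⟨p²⟩ = 3.4625.

3.46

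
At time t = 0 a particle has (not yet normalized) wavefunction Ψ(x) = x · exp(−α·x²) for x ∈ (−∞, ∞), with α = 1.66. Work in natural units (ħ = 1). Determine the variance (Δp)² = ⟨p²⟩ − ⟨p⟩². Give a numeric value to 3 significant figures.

Compute ⟨p⟩ and ⟨p²⟩ separately; (Δp)² = ⟨p²⟩ − ⟨p⟩².
Expand each integrand as polynomial × e^(−2αx²) and use ∫x^(2j)·e^(−2αx²) dx = (2j−1)!!/(4α)^j · √(π/(2α)), odd powers → 0; here √(π/(2α)) = 0.97276. Differentiate with the product rule, d/dx e^(−αx²) = −2αx·e^(−αx²).
Normalization: ∫|Ψ|² dx = 0.14650.
⟨p⟩ = 0.0000 and ⟨p²⟩ = 4.9800.
(Δp)² = 4.9800 − (0.0000)² = 4.9800.

4.98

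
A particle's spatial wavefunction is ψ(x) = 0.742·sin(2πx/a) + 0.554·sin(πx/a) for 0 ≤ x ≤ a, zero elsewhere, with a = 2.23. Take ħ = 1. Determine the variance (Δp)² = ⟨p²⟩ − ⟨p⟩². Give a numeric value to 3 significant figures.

5.81

Compute ⟨p⟩ and ⟨p²⟩ separately; (Δp)² = ⟨p²⟩ − ⟨p⟩².
d²/dx² sin(jπx/a) = −(jπ/a)²·sin(jπx/a); on 0 ≤ x ≤ a, ∫sin²(jπx/a) dx = a/2 and ∫sin(jπx/a)·sin(lπx/a) dx = 0 for j ≠ l, so only diagonal terms survive in ∫|ψ|² and ∫ψ·ψ″; ∫ψ·ψ′ dx = [ψ²/2] between the walls = 0.
Normalization: ∫|ψ|² dx = 0.95609.
⟨p⟩ = 0.0000 and ⟨p²⟩ = 5.8076.
(Δp)² = 5.8076 − (0.0000)² = 5.8076.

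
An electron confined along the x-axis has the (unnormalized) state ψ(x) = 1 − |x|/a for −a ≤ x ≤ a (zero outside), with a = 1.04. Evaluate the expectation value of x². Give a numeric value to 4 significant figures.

⟨x²⟩ = ∫ x²·|ψ|² dx / ∫|ψ|² dx (integrals over the domain).
ψ is even, so ∫ over [−a, a] = 2∫₀ᵃ with ψ = 1 − x/a there: ∫₀ᵃ (1 − x/a)² dx = a/3, ∫₀ᵃ x²(1 − x/a)² dx = a³/30, ∫₀ᵃ x⁴(1 − x/a)² dx = a⁵/105.
State is unnormalized: ∫|ψ|² dx = 0.69333, and ∫ψ*·x²·ψ dx = 0.074991, so ⟨x²⟩ = 0.074991 / 0.69333.
⟨x²⟩ = 0.10816.

0.1082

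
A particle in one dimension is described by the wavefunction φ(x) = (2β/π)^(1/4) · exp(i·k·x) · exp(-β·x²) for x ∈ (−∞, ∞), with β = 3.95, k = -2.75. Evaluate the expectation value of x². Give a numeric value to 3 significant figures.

⟨x²⟩ = ∫ x²·|φ|² dx (integrals over the domain).
Gaussian moments: ∫x^(2j)·e^(−2βx²) dx = (2j−1)!!/(4β)^j · √(π/(2β)), odd powers integrate to 0; here √(π/(2β)) = 0.63061.
⟨x²⟩ = 0.063291.

0.0633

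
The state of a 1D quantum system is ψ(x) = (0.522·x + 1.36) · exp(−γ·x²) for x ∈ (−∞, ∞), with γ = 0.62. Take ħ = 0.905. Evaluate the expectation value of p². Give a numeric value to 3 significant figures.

0.565

p² ψ = −ħ² d²ψ/dx²; ⟨p²⟩ = −ħ² ∫ ψ*·ψ'' dx / ∫|ψ|² dx.
Expand each integrand as polynomial × e^(−2γx²) and use ∫x^(2j)·e^(−2γx²) dx = (2j−1)!!/(4γ)^j · √(π/(2γ)), odd powers → 0; here √(π/(2γ)) = 1.5917. Differentiate with the product rule, d/dx e^(−γx²) = −2γx·e^(−γx²).
State is unnormalized: ∫|ψ|² dx = 3.1189, and ∫ψ*·(−ħ² ψ'') dx = 1.7614, so ⟨p²⟩ = 1.7614 / 3.1189.
⟨p²⟩ = 0.56474.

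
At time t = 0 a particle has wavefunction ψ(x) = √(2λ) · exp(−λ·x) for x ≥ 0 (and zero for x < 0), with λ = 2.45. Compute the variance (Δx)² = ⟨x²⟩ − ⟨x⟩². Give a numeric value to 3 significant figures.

0.0416

Compute ⟨x⟩ and ⟨x²⟩ separately, then (Δx)² = ⟨x²⟩ − ⟨x⟩².
Every integrand reduces to terms xʲ·e^(−2λx) on [0, ∞); use ∫₀^∞ xʲ·e^(−2λx) dx = j!/(2λ)^(j+1).
⟨x⟩ = 0.20408 and ⟨x²⟩ = 0.083299.
(Δx)² = 0.083299 − (0.20408)² = 0.041649.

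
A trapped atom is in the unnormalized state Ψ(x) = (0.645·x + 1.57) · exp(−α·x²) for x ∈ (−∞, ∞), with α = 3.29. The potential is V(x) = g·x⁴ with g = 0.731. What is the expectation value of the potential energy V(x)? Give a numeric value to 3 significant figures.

⟨V⟩ = ∫ V(x)·|Ψ|² dx / ∫|Ψ|² dx.
Expand each integrand as polynomial × e^(−2αx²) and use ∫x^(2j)·e^(−2αx²) dx = (2j−1)!!/(4α)^j · √(π/(2α)), odd powers → 0; here √(π/(2α)) = 0.69097.
State is unnormalized: ∫|Ψ|² dx = 1.7250, and ∫Ψ*·V(x)·Ψ dx = 0.022950, so ⟨V⟩ = 0.022950 / 1.7250.
⟨V⟩ = 0.013304.

0.0133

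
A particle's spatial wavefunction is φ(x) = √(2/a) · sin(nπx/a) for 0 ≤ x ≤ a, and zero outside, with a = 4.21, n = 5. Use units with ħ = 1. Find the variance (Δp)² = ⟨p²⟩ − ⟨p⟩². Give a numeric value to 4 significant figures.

Compute ⟨p⟩ and ⟨p²⟩ separately; (Δp)² = ⟨p²⟩ − ⟨p⟩².
d/dx sin(nπx/a) = (nπ/a)·cos(nπx/a) and d²/dx² sin(nπx/a) = −(nπ/a)²·sin(nπx/a); on 0 ≤ x ≤ a, ∫sin²(nπx/a) dx = a/2 and ∫sin(nπx/a)·cos(nπx/a) dx = 0.
⟨p⟩ = 0.0000 and ⟨p²⟩ = 13.921.
(Δp)² = 13.921 − (0.0000)² = 13.921.

13.92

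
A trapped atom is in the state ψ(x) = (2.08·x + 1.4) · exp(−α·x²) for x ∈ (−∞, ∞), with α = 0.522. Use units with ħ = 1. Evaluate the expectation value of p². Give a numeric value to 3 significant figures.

1.06

p² ψ = −ħ² d²ψ/dx²; ⟨p²⟩ = −ħ² ∫ ψ*·ψ'' dx / ∫|ψ|² dx.
Expand each integrand as polynomial × e^(−2αx²) and use ∫x^(2j)·e^(−2αx²) dx = (2j−1)!!/(4α)^j · √(π/(2α)), odd powers → 0; here √(π/(2α)) = 1.7347. Differentiate with the product rule, d/dx e^(−αx²) = −2αx·e^(−αx²).
State is unnormalized: ∫|ψ|² dx = 6.9944, and ∫ψ*·(−ħ² ψ'') dx = 7.4036, so ⟨p²⟩ = 7.4036 / 6.9944.
⟨p²⟩ = 1.0585.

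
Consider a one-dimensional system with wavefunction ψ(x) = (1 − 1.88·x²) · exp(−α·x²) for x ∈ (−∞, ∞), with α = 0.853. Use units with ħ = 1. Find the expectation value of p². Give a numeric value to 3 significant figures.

p² ψ = −ħ² d²ψ/dx²; ⟨p²⟩ = −ħ² ∫ ψ*·ψ'' dx / ∫|ψ|² dx.
Expand each integrand as polynomial × e^(−2αx²) and use ∫x^(2j)·e^(−2αx²) dx = (2j−1)!!/(4α)^j · √(π/(2α)), odd powers → 0; here √(π/(2α)) = 1.3570. Differentiate with the product rule, d/dx e^(−αx²) = −2αx·e^(−αx²).
State is unnormalized: ∫|ψ|² dx = 1.0976, and ∫ψ*·(−ħ² ψ'') dx = 4.8931, so ⟨p²⟩ = 4.8931 / 1.0976.
⟨p²⟩ = 4.4582.

4.46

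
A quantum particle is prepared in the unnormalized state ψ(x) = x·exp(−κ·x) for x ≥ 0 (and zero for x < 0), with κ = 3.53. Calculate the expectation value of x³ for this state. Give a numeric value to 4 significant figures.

0.1705

⟨x³⟩ = ∫ x³·|ψ|² dx / ∫|ψ|² dx (integrals over the domain).
Every integrand reduces to terms xʲ·e^(−2κx) on [0, ∞); use ∫₀^∞ xʲ·e^(−2κx) dx = j!/(2κ)^(j+1).
State is unnormalized: ∫|ψ|² dx = 0.0056835, and ∫ψ*·x³·ψ dx = 0.00096907, so ⟨x³⟩ = 0.00096907 / 0.0056835.
⟨x³⟩ = 0.17051.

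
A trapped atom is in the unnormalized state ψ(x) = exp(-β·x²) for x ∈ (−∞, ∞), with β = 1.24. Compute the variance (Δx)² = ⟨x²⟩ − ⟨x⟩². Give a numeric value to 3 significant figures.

0.202

Compute ⟨x⟩ and ⟨x²⟩ separately, then (Δx)² = ⟨x²⟩ − ⟨x⟩².
Gaussian moments: ∫x^(2j)·e^(−2βx²) dx = (2j−1)!!/(4β)^j · √(π/(2β)), odd powers integrate to 0; here √(π/(2β)) = 1.1255.
Normalization: ∫|ψ|² dx = 1.1255.
⟨x⟩ = 0.0000 and ⟨x²⟩ = 0.20161.
(Δx)² = 0.20161 − (0.0000)² = 0.20161.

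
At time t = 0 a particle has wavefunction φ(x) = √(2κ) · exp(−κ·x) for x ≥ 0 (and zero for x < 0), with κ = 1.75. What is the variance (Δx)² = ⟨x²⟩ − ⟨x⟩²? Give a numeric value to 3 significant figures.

Compute ⟨x⟩ and ⟨x²⟩ separately, then (Δx)² = ⟨x²⟩ − ⟨x⟩².
Every integrand reduces to terms xʲ·e^(−2κx) on [0, ∞); use ∫₀^∞ xʲ·e^(−2κx) dx = j!/(2κ)^(j+1).
⟨x⟩ = 0.28571 and ⟨x²⟩ = 0.16327.
(Δx)² = 0.16327 − (0.28571)² = 0.081633.

0.0816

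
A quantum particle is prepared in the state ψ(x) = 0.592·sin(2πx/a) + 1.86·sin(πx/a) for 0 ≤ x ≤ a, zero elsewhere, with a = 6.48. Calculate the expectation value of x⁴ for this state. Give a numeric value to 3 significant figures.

⟨x⁴⟩ = ∫ x⁴·|ψ|² dx / ∫|ψ|² dx (integrals over the domain).
On 0 ≤ x ≤ a (j ≠ l): ∫sin²(jπx/a) dx = a/2, ∫sin(jπx/a)·sin(lπx/a) dx = 0; diagonal moments ∫x·sin²(jπx/a) dx = a²/4, ∫x²·sin²(jπx/a) dx = a³·(1/6 − 1/(4j²π²)); cross terms ∫x·sin(jπx/a)·sin(lπx/a) dx = 0 for j + l even and −4jla²/(π²(j² − l²)²) for j + l odd, ∫x²·sin(jπx/a)·sin(lπx/a) dx = (−1)^(j+l)·4jla³/(π²(j² − l²)²); higher powers the same way via product-to-sum and parts.
State is unnormalized: ∫|ψ|² dx = 12.345, and ∫ψ*·x⁴·ψ dx = 1135.4, so ⟨x⁴⟩ = 1135.4 / 12.345.
⟨x⁴⟩ = 91.976.

92.0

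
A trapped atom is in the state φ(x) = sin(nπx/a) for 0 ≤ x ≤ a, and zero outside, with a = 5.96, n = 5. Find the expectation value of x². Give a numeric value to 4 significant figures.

11.77

⟨x²⟩ = ∫ x²·|φ|² dx / ∫|φ|² dx (integrals over the domain).
With sin²θ = (1 − cos2θ)/2 on 0 ≤ x ≤ a: ∫sin²(nπx/a) dx = a/2, ∫x·sin²(nπx/a) dx = a²/4, ∫x²·sin²(nπx/a) dx = a³·(1/6 − 1/(4n²π²)); higher powers xᵏ the same way, integrating xᵏ·cos(2nπx/a) by parts.
State is unnormalized: ∫|φ|² dx = 2.9800, and ∫φ*·x²·φ dx = 35.070, so ⟨x²⟩ = 35.070 / 2.9800.
⟨x²⟩ = 11.769.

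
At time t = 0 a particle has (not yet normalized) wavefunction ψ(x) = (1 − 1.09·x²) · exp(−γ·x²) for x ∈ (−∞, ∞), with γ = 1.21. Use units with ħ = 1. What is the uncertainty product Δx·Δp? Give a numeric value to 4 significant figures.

0.6127

Δx = √(⟨x²⟩−⟨x⟩²), Δp = √(⟨p²⟩−⟨p⟩²).
Expand each integrand as polynomial × e^(−2γx²) and use ∫x^(2j)·e^(−2γx²) dx = (2j−1)!!/(4γ)^j · √(π/(2γ)), odd powers → 0; here √(π/(2γ)) = 1.1394. Differentiate with the product rule, d/dx e^(−γx²) = −2γx·e^(−γx²).
Normalization: ∫|ψ|² dx = 0.79955.
⟨x⟩ = 0.0000, ⟨x²⟩ = 0.12058 ⇒ Δx = 0.34724.
⟨p⟩ = 0.0000, ⟨p²⟩ = 3.1131 ⇒ Δp = 1.7644.
Δx·Δp = 0.61267.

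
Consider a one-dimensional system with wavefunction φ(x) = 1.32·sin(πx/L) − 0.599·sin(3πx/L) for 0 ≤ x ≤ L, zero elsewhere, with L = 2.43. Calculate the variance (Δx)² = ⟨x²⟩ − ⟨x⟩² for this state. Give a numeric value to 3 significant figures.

Compute ⟨x⟩ and ⟨x²⟩ separately, then (Δx)² = ⟨x²⟩ − ⟨x⟩².
On 0 ≤ x ≤ L (j ≠ l): ∫sin²(jπx/L) dx = L/2, ∫sin(jπx/L)·sin(lπx/L) dx = 0; diagonal moments ∫x·sin²(jπx/L) dx = L²/4, ∫x²·sin²(jπx/L) dx = L³·(1/6 − 1/(4j²π²)); cross terms ∫x·sin(jπx/L)·sin(lπx/L) dx = 0 for j + l even and −4jlL²/(π²(j² − l²)²) for j + l odd, ∫x²·sin(jπx/L)·sin(lπx/L) dx = (−1)^(j+l)·4jlL³/(π²(j² − l²)²); higher powers the same way via product-to-sum and parts.
Normalization: ∫|φ|² dx = 2.5530.
⟨x⟩ = 1.2150 and ⟨x²⟩ = 1.5457.
(Δx)² = 1.5457 − (1.2150)² = 0.069483.

0.0695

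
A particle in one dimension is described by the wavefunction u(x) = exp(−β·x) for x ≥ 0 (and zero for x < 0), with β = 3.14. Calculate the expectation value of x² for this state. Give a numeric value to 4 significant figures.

⟨x²⟩ = ∫ x²·|u|² dx / ∫|u|² dx (integrals over the domain).
Every integrand reduces to terms xʲ·e^(−2βx) on [0, ∞); use ∫₀^∞ xʲ·e^(−2βx) dx = j!/(2β)^(j+1).
State is unnormalized: ∫|u|² dx = 0.15924, and ∫u*·x²·u dx = 0.0080752, so ⟨x²⟩ = 0.0080752 / 0.15924.
⟨x²⟩ = 0.050712.

0.05071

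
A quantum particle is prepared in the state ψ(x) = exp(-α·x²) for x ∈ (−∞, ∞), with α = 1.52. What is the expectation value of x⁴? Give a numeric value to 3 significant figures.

⟨x⁴⟩ = ∫ x⁴·|ψ|² dx / ∫|ψ|² dx (integrals over the domain).
Gaussian moments: ∫x^(2j)·e^(−2αx²) dx = (2j−1)!!/(4α)^j · √(π/(2α)), odd powers integrate to 0; here √(π/(2α)) = 1.0166.
State is unnormalized: ∫|ψ|² dx = 1.0166, and ∫ψ*·x⁴·ψ dx = 0.082500, so ⟨x⁴⟩ = 0.082500 / 1.0166.
⟨x⁴⟩ = 0.081155.

0.0812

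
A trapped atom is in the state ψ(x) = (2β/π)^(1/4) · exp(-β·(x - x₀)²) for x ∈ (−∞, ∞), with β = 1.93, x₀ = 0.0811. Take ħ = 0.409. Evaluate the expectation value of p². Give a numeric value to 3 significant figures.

p² ψ = −ħ² d²ψ/dx²; ⟨p²⟩ = −ħ² ∫ ψ*·ψ'' dx.
Gaussian moments (u = x − x₀): ∫u^(2j)·e^(−2βu²) du = (2j−1)!!/(4β)^j · √(π/(2β)), odd powers integrate to 0; here √(π/(2β)) = 0.90216. Derivatives: d/dx e^(−βu²) = −2βu·e^(−βu²), d²/dx² e^(−βu²) = (4β²u² − 2β)·e^(−βu²).
⟨p²⟩ = 0.32285.

0.323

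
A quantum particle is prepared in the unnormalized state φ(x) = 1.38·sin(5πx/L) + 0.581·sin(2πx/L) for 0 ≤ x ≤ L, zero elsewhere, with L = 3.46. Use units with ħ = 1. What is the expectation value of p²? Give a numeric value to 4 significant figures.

p² φ = −ħ² d²φ/dx²; ⟨p²⟩ = −ħ² ∫ φ*·φ'' dx / ∫|φ|² dx.
d²/dx² sin(jπx/L) = −(jπ/L)²·sin(jπx/L); on 0 ≤ x ≤ L, ∫sin²(jπx/L) dx = L/2 and ∫sin(jπx/L)·sin(lπx/L) dx = 0 for j ≠ l, so only diagonal terms survive in ∫|φ|² and ∫φ·φ″; ∫φ·φ′ dx = [φ²/2] between the walls = 0.
State is unnormalized: ∫|φ|² dx = 3.8786, and ∫φ*·(−ħ² φ'') dx = 69.829, so ⟨p²⟩ = 69.829 / 3.8786.
⟨p²⟩ = 18.004.

18.00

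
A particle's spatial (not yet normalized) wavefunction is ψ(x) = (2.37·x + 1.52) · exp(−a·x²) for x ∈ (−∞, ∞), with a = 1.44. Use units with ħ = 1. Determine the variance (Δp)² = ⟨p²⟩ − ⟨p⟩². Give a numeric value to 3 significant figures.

2.29

Compute ⟨p⟩ and ⟨p²⟩ separately; (Δp)² = ⟨p²⟩ − ⟨p⟩².
Expand each integrand as polynomial × e^(−2ax²) and use ∫x^(2j)·e^(−2ax²) dx = (2j−1)!!/(4a)^j · √(π/(2a)), odd powers → 0; here √(π/(2a)) = 1.0444. Differentiate with the product rule, d/dx e^(−ax²) = −2ax·e^(−ax²).
Normalization: ∫|ψ|² dx = 3.4315.
⟨p⟩ = 0.0000 and ⟨p²⟩ = 2.2948.
(Δp)² = 2.2948 − (0.0000)² = 2.2948.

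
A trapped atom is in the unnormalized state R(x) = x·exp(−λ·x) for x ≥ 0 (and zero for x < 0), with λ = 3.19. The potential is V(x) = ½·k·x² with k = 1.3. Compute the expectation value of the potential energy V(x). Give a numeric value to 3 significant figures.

⟨V⟩ = ∫ V(x)·|R|² dx / ∫|R|² dx.
Every integrand reduces to terms xʲ·e^(−2λx) on [0, ∞); use ∫₀^∞ xʲ·e^(−2λx) dx = j!/(2λ)^(j+1).
State is unnormalized: ∫|R|² dx = 0.0077014, and ∫R*·V(x)·R dx = 0.0014758, so ⟨V⟩ = 0.0014758 / 0.0077014.
⟨V⟩ = 0.19163.

0.192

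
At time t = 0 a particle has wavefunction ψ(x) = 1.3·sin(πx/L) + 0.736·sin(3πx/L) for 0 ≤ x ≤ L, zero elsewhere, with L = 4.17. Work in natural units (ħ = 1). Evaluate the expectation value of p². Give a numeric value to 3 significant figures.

p² ψ = −ħ² d²ψ/dx²; ⟨p²⟩ = −ħ² ∫ ψ*·ψ'' dx / ∫|ψ|² dx.
d²/dx² sin(jπx/L) = −(jπ/L)²·sin(jπx/L); on 0 ≤ x ≤ L, ∫sin²(jπx/L) dx = L/2 and ∫sin(jπx/L)·sin(lπx/L) dx = 0 for j ≠ l, so only diagonal terms survive in ∫|ψ|² and ∫ψ·ψ″; ∫ψ·ψ′ dx = [ψ²/2] between the walls = 0.
State is unnormalized: ∫|ψ|² dx = 4.6531, and ∫ψ*·(−ħ² ψ'') dx = 7.7694, so ⟨p²⟩ = 7.7694 / 4.6531.
⟨p²⟩ = 1.6697.

1.67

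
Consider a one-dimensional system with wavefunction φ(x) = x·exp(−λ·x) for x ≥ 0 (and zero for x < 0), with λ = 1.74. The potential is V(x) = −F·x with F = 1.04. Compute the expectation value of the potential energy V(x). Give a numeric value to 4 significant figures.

⟨V⟩ = ∫ V(x)·|φ|² dx / ∫|φ|² dx.
Every integrand reduces to terms xʲ·e^(−2λx) on [0, ∞); use ∫₀^∞ xʲ·e^(−2λx) dx = j!/(2λ)^(j+1).
State is unnormalized: ∫|φ|² dx = 0.047456, and ∫φ*·V(x)·φ dx = -0.042547, so ⟨V⟩ = -0.042547 / 0.047456.
⟨V⟩ = -0.89655.

-0.8966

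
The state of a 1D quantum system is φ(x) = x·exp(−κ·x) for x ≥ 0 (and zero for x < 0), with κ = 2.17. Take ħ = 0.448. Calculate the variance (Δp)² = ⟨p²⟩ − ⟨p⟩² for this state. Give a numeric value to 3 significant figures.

0.945

Compute ⟨p⟩ and ⟨p²⟩ separately; (Δp)² = ⟨p²⟩ − ⟨p⟩².
Differentiate x·exp(−κ·x) with the product rule; every integrand then reduces to terms xʲ·e^(−2κx) on [0, ∞), with ∫₀^∞ xʲ·e^(−2κx) dx = j!/(2κ)^(j+1).
Normalization: ∫|φ|² dx = 0.024466.
⟨p⟩ = 0.0000 and ⟨p²⟩ = 0.94510.
(Δp)² = 0.94510 − (0.0000)² = 0.94510.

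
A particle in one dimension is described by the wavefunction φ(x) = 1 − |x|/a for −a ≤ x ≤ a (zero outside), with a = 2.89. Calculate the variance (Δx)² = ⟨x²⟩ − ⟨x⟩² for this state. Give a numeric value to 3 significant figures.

0.835

Compute ⟨x⟩ and ⟨x²⟩ separately, then (Δx)² = ⟨x²⟩ − ⟨x⟩².
φ is even, so ∫ over [−a, a] = 2∫₀ᵃ with φ = 1 − x/a there: ∫₀ᵃ (1 − x/a)² dx = a/3, ∫₀ᵃ x²(1 − x/a)² dx = a³/30, ∫₀ᵃ x⁴(1 − x/a)² dx = a⁵/105.
Normalization: ∫|φ|² dx = 1.9267.
⟨x⟩ = 0.0000 and ⟨x²⟩ = 0.83521.
(Δx)² = 0.83521 − (0.0000)² = 0.83521.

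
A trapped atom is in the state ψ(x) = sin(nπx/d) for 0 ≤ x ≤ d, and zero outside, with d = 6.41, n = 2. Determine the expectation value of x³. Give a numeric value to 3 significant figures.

60.8

⟨x³⟩ = ∫ x³·|ψ|² dx / ∫|ψ|² dx (integrals over the domain).
With sin²θ = (1 − cos2θ)/2 on 0 ≤ x ≤ d: ∫sin²(nπx/d) dx = d/2, ∫x·sin²(nπx/d) dx = d²/4, ∫x²·sin²(nπx/d) dx = d³·(1/6 − 1/(4n²π²)); higher powers xᵏ the same way, integrating xᵏ·cos(2nπx/d) by parts.
State is unnormalized: ∫|ψ|² dx = 3.2050, and ∫ψ*·x³·ψ dx = 194.99, so ⟨x³⟩ = 194.99 / 3.2050.
⟨x³⟩ = 60.840.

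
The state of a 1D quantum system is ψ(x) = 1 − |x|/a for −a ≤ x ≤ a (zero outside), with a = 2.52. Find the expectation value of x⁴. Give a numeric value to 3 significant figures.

⟨x⁴⟩ = ∫ x⁴·|ψ|² dx / ∫|ψ|² dx (integrals over the domain).
ψ is even, so ∫ over [−a, a] = 2∫₀ᵃ with ψ = 1 − x/a there: ∫₀ᵃ (1 − x/a)² dx = a/3, ∫₀ᵃ x²(1 − x/a)² dx = a³/30, ∫₀ᵃ x⁴(1 − x/a)² dx = a⁵/105.
State is unnormalized: ∫|ψ|² dx = 1.6800, and ∫ψ*·x⁴·ψ dx = 1.9357, so ⟨x⁴⟩ = 1.9357 / 1.6800.
⟨x⁴⟩ = 1.1522.

1.15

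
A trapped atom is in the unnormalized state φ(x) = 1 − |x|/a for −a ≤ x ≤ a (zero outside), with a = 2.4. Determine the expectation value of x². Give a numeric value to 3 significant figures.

⟨x²⟩ = ∫ x²·|φ|² dx / ∫|φ|² dx (integrals over the domain).
φ is even, so ∫ over [−a, a] = 2∫₀ᵃ with φ = 1 − x/a there: ∫₀ᵃ (1 − x/a)² dx = a/3, ∫₀ᵃ x²(1 − x/a)² dx = a³/30, ∫₀ᵃ x⁴(1 − x/a)² dx = a⁵/105.
State is unnormalized: ∫|φ|² dx = 1.6000, and ∫φ*·x²·φ dx = 0.92160, so ⟨x²⟩ = 0.92160 / 1.6000.
⟨x²⟩ = 0.57600.

0.576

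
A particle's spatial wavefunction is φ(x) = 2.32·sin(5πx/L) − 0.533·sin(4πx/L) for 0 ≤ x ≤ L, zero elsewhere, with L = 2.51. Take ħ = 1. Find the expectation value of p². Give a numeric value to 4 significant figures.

p² φ = −ħ² d²φ/dx²; ⟨p²⟩ = −ħ² ∫ φ*·φ'' dx / ∫|φ|² dx.
d²/dx² sin(jπx/L) = −(jπ/L)²·sin(jπx/L); on 0 ≤ x ≤ L, ∫sin²(jπx/L) dx = L/2 and ∫sin(jπx/L)·sin(lπx/L) dx = 0 for j ≠ l, so only diagonal terms survive in ∫|φ|² and ∫φ·φ″; ∫φ·φ′ dx = [φ²/2] between the walls = 0.
State is unnormalized: ∫|φ|² dx = 7.1114, and ∫φ*·(−ħ² φ'') dx = 273.49, so ⟨p²⟩ = 273.49 / 7.1114.
⟨p²⟩ = 38.458.

38.46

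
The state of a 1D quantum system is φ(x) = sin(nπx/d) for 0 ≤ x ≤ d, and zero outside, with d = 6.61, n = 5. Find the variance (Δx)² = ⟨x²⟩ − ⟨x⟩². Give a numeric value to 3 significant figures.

Compute ⟨x⟩ and ⟨x²⟩ separately, then (Δx)² = ⟨x²⟩ − ⟨x⟩².
With sin²θ = (1 − cos2θ)/2 on 0 ≤ x ≤ d: ∫sin²(nπx/d) dx = d/2, ∫x·sin²(nπx/d) dx = d²/4, ∫x²·sin²(nπx/d) dx = d³·(1/6 − 1/(4n²π²)); higher powers xᵏ the same way, integrating xᵏ·cos(2nπx/d) by parts.
Normalization: ∫|φ|² dx = 3.3050.
⟨x⟩ = 3.3050 and ⟨x²⟩ = 14.475.
(Δx)² = 14.475 − (3.3050)² = 3.5525.

3.55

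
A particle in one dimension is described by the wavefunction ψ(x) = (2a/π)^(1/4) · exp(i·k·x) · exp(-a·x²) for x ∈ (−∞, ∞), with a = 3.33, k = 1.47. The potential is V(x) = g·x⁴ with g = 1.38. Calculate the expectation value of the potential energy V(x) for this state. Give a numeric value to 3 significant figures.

0.0233

⟨V⟩ = ∫ V(x)·|ψ|² dx.
Gaussian moments: ∫x^(2j)·e^(−2ax²) dx = (2j−1)!!/(4a)^j · √(π/(2a)), odd powers integrate to 0; here √(π/(2a)) = 0.68681.
⟨V⟩ = 0.023334.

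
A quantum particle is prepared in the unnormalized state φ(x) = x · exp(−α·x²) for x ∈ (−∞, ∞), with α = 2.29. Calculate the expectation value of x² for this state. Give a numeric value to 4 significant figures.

0.3275

⟨x²⟩ = ∫ x²·|φ|² dx / ∫|φ|² dx (integrals over the domain).
Expand each integrand as polynomial × e^(−2αx²) and use ∫x^(2j)·e^(−2αx²) dx = (2j−1)!!/(4α)^j · √(π/(2α)), odd powers → 0; here √(π/(2α)) = 0.82821.
State is unnormalized: ∫|φ|² dx = 0.090416, and ∫φ*·x²·φ dx = 0.029612, so ⟨x²⟩ = 0.029612 / 0.090416.
⟨x²⟩ = 0.32751.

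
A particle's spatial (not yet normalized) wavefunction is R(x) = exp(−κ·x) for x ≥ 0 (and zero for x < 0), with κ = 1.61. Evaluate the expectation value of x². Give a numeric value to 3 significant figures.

⟨x²⟩ = ∫ x²·|R|² dx / ∫|R|² dx (integrals over the domain).
Every integrand reduces to terms xʲ·e^(−2κx) on [0, ∞); use ∫₀^∞ xʲ·e^(−2κx) dx = j!/(2κ)^(j+1).
State is unnormalized: ∫|R|² dx = 0.31056, and ∫R*·x²·R dx = 0.059905, so ⟨x²⟩ = 0.059905 / 0.31056.
⟨x²⟩ = 0.19289.

0.193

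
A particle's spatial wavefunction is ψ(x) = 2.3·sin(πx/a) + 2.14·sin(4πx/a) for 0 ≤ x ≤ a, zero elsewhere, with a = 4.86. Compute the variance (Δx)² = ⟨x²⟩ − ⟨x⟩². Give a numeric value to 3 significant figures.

Compute ⟨x⟩ and ⟨x²⟩ separately, then (Δx)² = ⟨x²⟩ − ⟨x⟩².
On 0 ≤ x ≤ a (j ≠ l): ∫sin²(jπx/a) dx = a/2, ∫sin(jπx/a)·sin(lπx/a) dx = 0; diagonal moments ∫x·sin²(jπx/a) dx = a²/4, ∫x²·sin²(jπx/a) dx = a³·(1/6 − 1/(4j²π²)); cross terms ∫x·sin(jπx/a)·sin(lπx/a) dx = 0 for j + l even and −4jla²/(π²(j² − l²)²) for j + l odd, ∫x²·sin(jπx/a)·sin(lπx/a) dx = (−1)^(j+l)·4jla³/(π²(j² − l²)²); higher powers the same way via product-to-sum and parts.
Normalization: ∫|ψ|² dx = 23.983.
⟨x⟩ = 2.3601 and ⟨x²⟩ = 6.8577.
(Δx)² = 6.8577 − (2.3601)² = 1.2874.

1.29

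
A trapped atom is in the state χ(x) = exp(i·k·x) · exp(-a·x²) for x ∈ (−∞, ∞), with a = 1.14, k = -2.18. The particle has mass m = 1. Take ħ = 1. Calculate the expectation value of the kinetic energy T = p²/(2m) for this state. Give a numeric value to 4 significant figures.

2.946

T = −(ħ²/2m) d²/dx², so ⟨T⟩ = −(ħ²/2m) ∫ χ*·χ'' dx / ∫|χ|² dx; with m = 1.
Gaussian moments: ∫x^(2j)·e^(−2ax²) dx = (2j−1)!!/(4a)^j · √(π/(2a)), odd powers integrate to 0; here √(π/(2a)) = 1.1738. Derivatives: χ′ = (ik − 2ax)·χ, χ″ = ((ik − 2ax)² − 2a)·χ; the odd-in-x pieces drop out.
State is unnormalized: ∫|χ|² dx = 1.1738, and ∫χ*·(−ħ²/2m · χ'') dx = 3.4584, so ⟨T⟩ = 3.4584 / 1.1738.
⟨T⟩ = 2.9462.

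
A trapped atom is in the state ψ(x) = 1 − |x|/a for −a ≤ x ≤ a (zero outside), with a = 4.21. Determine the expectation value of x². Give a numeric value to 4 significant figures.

1.772

⟨x²⟩ = ∫ x²·|ψ|² dx / ∫|ψ|² dx (integrals over the domain).
ψ is even, so ∫ over [−a, a] = 2∫₀ᵃ with ψ = 1 − x/a there: ∫₀ᵃ (1 − x/a)² dx = a/3, ∫₀ᵃ x²(1 − x/a)² dx = a³/30, ∫₀ᵃ x⁴(1 − x/a)² dx = a⁵/105.
State is unnormalized: ∫|ψ|² dx = 2.8067, and ∫ψ*·x²·ψ dx = 4.9746, so ⟨x²⟩ = 4.9746 / 2.8067.
⟨x²⟩ = 1.7724.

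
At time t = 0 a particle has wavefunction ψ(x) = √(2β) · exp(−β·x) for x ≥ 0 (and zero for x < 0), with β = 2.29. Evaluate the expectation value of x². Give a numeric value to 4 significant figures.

⟨x²⟩ = ∫ x²·|ψ|² dx (integrals over the domain).
Every integrand reduces to terms xʲ·e^(−2βx) on [0, ∞); use ∫₀^∞ xʲ·e^(−2βx) dx = j!/(2β)^(j+1).
⟨x²⟩ = 0.095345.

0.09535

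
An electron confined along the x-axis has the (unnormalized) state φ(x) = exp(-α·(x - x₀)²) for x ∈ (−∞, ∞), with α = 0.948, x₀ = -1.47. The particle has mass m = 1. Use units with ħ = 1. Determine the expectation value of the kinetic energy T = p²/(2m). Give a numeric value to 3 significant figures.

T = −(ħ²/2m) d²/dx², so ⟨T⟩ = −(ħ²/2m) ∫ φ*·φ'' dx / ∫|φ|² dx; with m = 1.
Gaussian moments (u = x − x₀): ∫u^(2j)·e^(−2αu²) du = (2j−1)!!/(4α)^j · √(π/(2α)), odd powers integrate to 0; here √(π/(2α)) = 1.2872. Derivatives: d/dx e^(−αu²) = −2αu·e^(−αu²), d²/dx² e^(−αu²) = (4α²u² − 2α)·e^(−αu²).
State is unnormalized: ∫|φ|² dx = 1.2872, and ∫φ*·(−ħ²/2m · φ'') dx = 0.61015, so ⟨T⟩ = 0.61015 / 1.2872.
⟨T⟩ = 0.47400.

0.474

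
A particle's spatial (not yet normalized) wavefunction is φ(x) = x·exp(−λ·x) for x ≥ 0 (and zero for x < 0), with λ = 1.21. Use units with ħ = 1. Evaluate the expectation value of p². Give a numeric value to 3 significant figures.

1.46

p² φ = −ħ² d²φ/dx²; ⟨p²⟩ = −ħ² ∫ φ*·φ'' dx / ∫|φ|² dx.
Differentiate x·exp(−λ·x) with the product rule; every integrand then reduces to terms xʲ·e^(−2λx) on [0, ∞), with ∫₀^∞ xʲ·e^(−2λx) dx = j!/(2λ)^(j+1).
State is unnormalized: ∫|φ|² dx = 0.14112, and ∫φ*·(−ħ² φ'') dx = 0.20661, so ⟨p²⟩ = 0.20661 / 0.14112.
⟨p²⟩ = 1.4641.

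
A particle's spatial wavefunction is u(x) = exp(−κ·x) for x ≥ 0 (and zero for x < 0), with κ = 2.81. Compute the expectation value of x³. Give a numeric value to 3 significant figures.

0.0338

⟨x³⟩ = ∫ x³·|u|² dx / ∫|u|² dx (integrals over the domain).
Every integrand reduces to terms xʲ·e^(−2κx) on [0, ∞); use ∫₀^∞ xʲ·e^(−2κx) dx = j!/(2κ)^(j+1).
State is unnormalized: ∫|u|² dx = 0.17794, and ∫u*·x³·u dx = 0.0060146, so ⟨x³⟩ = 0.0060146 / 0.17794.
⟨x³⟩ = 0.033802.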